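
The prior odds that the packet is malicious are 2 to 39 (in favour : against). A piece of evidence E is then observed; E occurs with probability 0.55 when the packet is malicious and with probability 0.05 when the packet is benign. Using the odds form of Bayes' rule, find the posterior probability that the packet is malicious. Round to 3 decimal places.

Posterior probability ≈ 0.361

Prior odds = 2/39 = 0.051282. In log-odds, ln(0.051282) = -2.9704.
Add log likelihood ratio: ln(11.000) = 2.3979.
Posterior log-odds = -0.57252, so posterior odds = exp(-0.57252) = 0.56410. Converting, P(H|E) = 0.56410/1.5641 = 0.361.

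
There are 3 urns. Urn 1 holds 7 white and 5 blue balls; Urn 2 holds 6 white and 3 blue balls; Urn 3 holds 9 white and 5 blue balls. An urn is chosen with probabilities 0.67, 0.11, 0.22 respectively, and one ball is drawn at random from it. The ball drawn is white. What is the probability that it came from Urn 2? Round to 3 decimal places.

P(white|Urn 1) = 0.5833; P(white|Urn 2) = 0.6667; P(white|Urn 3) = 0.6429.
Prior × likelihood for each source: 0.67·0.5833=0.3908, 0.11·0.6667=0.07333, 0.22·0.6429=0.1414. Summing gives P(white) = 0.60560.
P(Urn 2 | white) = 0.07333 / 0.60560 = 0.121.

Posterior probability ≈ 0.121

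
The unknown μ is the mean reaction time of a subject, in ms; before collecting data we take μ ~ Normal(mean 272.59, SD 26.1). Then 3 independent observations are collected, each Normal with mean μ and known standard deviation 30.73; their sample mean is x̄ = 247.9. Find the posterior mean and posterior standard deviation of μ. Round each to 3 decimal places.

Posterior mean ≈ 255.703; posterior SD ≈ 14.673

Prior precision 1/τ₀² = 1/26.1² = 0.00146798; data precision n/σ² = 3/30.73² = 0.00317685.
Posterior precision = 0.00146798 + 0.00317685 = 0.00464482, giving posterior SD = 1/√0.00464482 = 14.673.
Posterior mean = (0.00146798·272.59 + 0.00317685·247.9) / 0.00464482 = 255.703.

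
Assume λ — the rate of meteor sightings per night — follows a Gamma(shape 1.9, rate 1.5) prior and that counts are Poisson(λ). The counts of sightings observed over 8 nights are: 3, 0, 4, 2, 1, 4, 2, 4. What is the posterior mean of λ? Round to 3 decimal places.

Total count ∑xᵢ = 20 over n = 8 nights.
Gamma is conjugate to the Poisson likelihood: posterior is Gamma(shape = 1.9+20 = 21.9, rate = 1.5+8 = 9.5).
Posterior mean = shape/rate = 21.9/9.5 = 2.305.

Posterior mean ≈ 2.305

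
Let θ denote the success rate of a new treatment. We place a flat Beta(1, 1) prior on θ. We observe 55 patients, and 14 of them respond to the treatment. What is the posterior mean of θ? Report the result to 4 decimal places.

Posterior mean ≈ 0.2632

Observing 14 successes and 41 failures updates Beta(1, 1) by adding the success and failure counts to the two shape parameters: α = 1+14 = 15, β = 1+41 = 42.
E[θ | data] = 15/(15+42) = 0.2632.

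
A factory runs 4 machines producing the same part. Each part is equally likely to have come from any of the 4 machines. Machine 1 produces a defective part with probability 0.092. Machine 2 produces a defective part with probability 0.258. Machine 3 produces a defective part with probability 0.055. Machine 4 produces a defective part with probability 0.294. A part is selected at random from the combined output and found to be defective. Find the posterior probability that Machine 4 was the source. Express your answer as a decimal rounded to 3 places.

Posterior probability ≈ 0.421

Tabulate prior·likelihood by source: [1] prior 0.25, lik 0.092, product 0.02300; [2] prior 0.25, lik 0.258, product 0.06450; [3] prior 0.25, lik 0.055, product 0.01375; [4] prior 0.25, lik 0.294, product 0.07350.
Normalizing constant = 0.17475; the posterior for Machine 4 is its product over the sum, 0.07350/0.17475 = 0.421.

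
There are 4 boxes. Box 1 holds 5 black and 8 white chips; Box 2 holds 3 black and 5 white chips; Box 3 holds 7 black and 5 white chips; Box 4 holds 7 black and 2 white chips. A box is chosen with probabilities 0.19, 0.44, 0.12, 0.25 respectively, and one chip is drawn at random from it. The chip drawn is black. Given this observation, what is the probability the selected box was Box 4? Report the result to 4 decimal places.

Tabulate prior·likelihood by source: [1] prior 0.19, lik 0.3846, product 0.07308; [2] prior 0.44, lik 0.375, product 0.1650; [3] prior 0.12, lik 0.5833, product 0.07000; [4] prior 0.25, lik 0.7778, product 0.1944.
Normalizing constant = 0.50252; the posterior for Box 4 is its product over the sum, 0.1944/0.50252 = 0.3869.

Posterior probability ≈ 0.3869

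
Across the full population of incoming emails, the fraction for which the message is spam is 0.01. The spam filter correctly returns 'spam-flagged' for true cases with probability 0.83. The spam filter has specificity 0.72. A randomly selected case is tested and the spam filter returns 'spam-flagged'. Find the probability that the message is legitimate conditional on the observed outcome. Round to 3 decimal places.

Write H for 'the message is spam'. Prior odds H:¬H = 0.01/0.99 = 0.010101. For the 'spam-flagged' outcome, the likelihood ratio is 0.83/0.28 = 2.9643.
Posterior odds = 0.010101 × 2.9643 = 0.029942, so P(H|E) = 0.029942/(1+0.029942) = 0.029. Then P(¬H|E) = 1 − 0.029 = 0.971.

P(¬H | E) ≈ 0.971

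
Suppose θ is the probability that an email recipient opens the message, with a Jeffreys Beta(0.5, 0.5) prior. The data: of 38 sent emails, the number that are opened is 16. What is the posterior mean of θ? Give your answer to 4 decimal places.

Posterior mean ≈ 0.4231

Observing 16 successes and 22 failures updates Beta(0.5, 0.5) by adding the success and failure counts to the two shape parameters: α = 0.5+16 = 16.5, β = 0.5+22 = 22.5.
E[θ | data] = 16.5/(16.5+22.5) = 0.4231.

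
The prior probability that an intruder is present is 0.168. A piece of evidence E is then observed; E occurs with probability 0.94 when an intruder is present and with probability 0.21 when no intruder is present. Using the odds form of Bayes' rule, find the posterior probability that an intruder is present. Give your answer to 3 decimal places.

Posterior probability ≈ 0.475

Prior odds = 0.168/(1−0.168) = 0.20192. In log-odds, ln(0.20192) = -1.5999.
Add log likelihood ratio: ln(4.4762) = 1.4988.
Posterior log-odds = -0.10110, so posterior odds = exp(-0.10110) = 0.90385. Converting, P(H|E) = 0.90385/1.9038 = 0.475.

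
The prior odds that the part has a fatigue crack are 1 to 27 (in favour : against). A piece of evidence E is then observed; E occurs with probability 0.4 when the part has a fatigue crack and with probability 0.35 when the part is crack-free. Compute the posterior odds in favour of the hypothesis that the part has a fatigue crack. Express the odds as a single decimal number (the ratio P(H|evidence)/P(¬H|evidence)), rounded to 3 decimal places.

Posterior odds ≈ 0.042

Prior odds = 1/27 = 0.037037.
Likelihood ratio for E = 0.4/0.35 = 1.1429.
Posterior odds = prior odds × LR = 0.042328.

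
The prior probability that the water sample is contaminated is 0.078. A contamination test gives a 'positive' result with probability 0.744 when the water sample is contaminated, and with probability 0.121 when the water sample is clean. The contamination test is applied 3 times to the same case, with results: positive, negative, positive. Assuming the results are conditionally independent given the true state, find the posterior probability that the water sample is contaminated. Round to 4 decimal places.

With H the event that the water sample is contaminated, the joint likelihood of the observed sequence is P(data|H) = 0.744·0.256·0.744 = 0.14171 and P(data|¬H) = 0.121·0.879·0.121 = 0.012869.
Bayes: P(H|data) = 0.078·0.14171 / (0.078·0.14171 + 0.922·0.012869) = 0.011053/0.022919 = 0.4823.

Posterior P(H) ≈ 0.4823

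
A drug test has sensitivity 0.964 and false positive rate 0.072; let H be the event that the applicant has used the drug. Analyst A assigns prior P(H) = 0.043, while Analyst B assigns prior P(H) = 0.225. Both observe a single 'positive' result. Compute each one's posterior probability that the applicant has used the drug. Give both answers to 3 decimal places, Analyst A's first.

Analyst A: 0.376; Analyst B: 0.795

The likelihood ratio for a 'positive' result is 0.964/0.072 = 13.389.
Analyst A: prior odds 0.043/0.957 = 0.044932; posterior odds 0.60159; posterior probability 0.376.
Analyst B: prior odds 0.225/0.775 = 0.29032; posterior odds 3.8871; posterior probability 0.795.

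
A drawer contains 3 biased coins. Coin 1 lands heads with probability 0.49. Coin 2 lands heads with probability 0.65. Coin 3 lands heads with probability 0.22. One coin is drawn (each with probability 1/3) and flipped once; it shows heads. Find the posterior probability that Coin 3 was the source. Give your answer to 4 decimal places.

Posterior probability ≈ 0.1618

Tabulate prior·likelihood by source: [1] prior 0.333333, lik 0.49, product 0.1633; [2] prior 0.333333, lik 0.65, product 0.2167; [3] prior 0.333333, lik 0.22, product 0.07333.
Normalizing constant = 0.45333; the posterior for Coin 3 is its product over the sum, 0.07333/0.45333 = 0.1618.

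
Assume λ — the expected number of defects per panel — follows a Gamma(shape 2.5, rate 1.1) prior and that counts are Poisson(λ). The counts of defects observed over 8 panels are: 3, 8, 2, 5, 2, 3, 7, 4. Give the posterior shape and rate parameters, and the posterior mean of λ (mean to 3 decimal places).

Total count ∑xᵢ = 34 over n = 8 panels.
Gamma is conjugate to the Poisson likelihood: posterior is Gamma(shape = 2.5+34 = 36.5, rate = 1.1+8 = 9.1).
Posterior mean = shape/rate = 36.5/9.1 = 4.011.

Posterior: Gamma(shape=36.5, rate=9.1); mean ≈ 4.011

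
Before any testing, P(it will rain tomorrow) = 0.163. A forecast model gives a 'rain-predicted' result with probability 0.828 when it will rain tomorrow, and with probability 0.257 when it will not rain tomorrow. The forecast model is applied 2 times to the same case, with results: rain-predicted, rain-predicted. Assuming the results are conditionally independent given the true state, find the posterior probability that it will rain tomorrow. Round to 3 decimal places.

Posterior P(H) ≈ 0.669

Let H be the event that it will rain tomorrow; start with P(H) = 0.163. P('rain-predicted'|H) = 0.828, P('rain-predicted'|¬H) = 0.257.
Update on result 1 ('rain-predicted'): P(H) ← 0.828·0.1630 / (0.828·0.1630 + 0.257·0.8370) = 0.13496/0.35007 = 0.3855.
Update on result 2 ('rain-predicted'): P(H) ← 0.828·0.3855 / (0.828·0.3855 + 0.257·0.6145) = 0.31922/0.47714 = 0.6690.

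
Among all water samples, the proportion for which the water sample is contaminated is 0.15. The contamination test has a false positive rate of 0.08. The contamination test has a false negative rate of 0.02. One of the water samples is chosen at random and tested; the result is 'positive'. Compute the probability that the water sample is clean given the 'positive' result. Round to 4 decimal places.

P(¬H | E) ≈ 0.3163

Write H for 'the water sample is contaminated'. Prior odds H:¬H = 0.15/0.85 = 0.17647. For the 'positive' outcome, the likelihood ratio is 0.98/0.08 = 12.250.
Posterior odds = 0.17647 × 12.250 = 2.1618, so P(H|E) = 2.1618/(1+2.1618) = 0.6837. Then P(¬H|E) = 1 − 0.6837 = 0.3163.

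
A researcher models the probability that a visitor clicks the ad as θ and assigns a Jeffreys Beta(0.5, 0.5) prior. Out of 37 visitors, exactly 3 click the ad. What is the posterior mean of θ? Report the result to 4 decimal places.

Observing 3 successes and 34 failures updates Beta(0.5, 0.5) by adding the success and failure counts to the two shape parameters: α = 0.5+3 = 3.5, β = 0.5+34 = 34.5.
Posterior mean = α/(α+β) = 3.5/38 = 0.0921.

Posterior mean ≈ 0.0921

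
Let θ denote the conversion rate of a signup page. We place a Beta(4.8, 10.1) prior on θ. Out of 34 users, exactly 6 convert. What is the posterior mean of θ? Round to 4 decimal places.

Posterior mean ≈ 0.2209

The binomial likelihood is conjugate to the Beta prior: with 6 successes and 28 failures, the posterior is Beta(4.8+6, 10.1+28) = Beta(10.8, 38.1).
Posterior mean = α/(α+β) = 10.8/48.9 = 0.2209.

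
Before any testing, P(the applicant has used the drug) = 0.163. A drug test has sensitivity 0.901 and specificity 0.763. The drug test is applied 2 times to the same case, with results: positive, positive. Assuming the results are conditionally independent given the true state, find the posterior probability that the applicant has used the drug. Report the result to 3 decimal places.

Let H be the event that the applicant has used the drug; start with P(H) = 0.163. P('positive'|H) = 0.901, P('positive'|¬H) = 0.237.
Update on result 1 ('positive'): P(H) ← 0.901·0.1630 / (0.901·0.1630 + 0.237·0.8370) = 0.14686/0.34523 = 0.4254.
Update on result 2 ('positive'): P(H) ← 0.901·0.4254 / (0.901·0.4254 + 0.237·0.5746) = 0.38329/0.51947 = 0.7378.

Posterior P(H) ≈ 0.738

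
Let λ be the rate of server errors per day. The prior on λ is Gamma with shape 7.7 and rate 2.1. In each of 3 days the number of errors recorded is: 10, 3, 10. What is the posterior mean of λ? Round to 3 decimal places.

Posterior mean ≈ 6.020

Total count ∑xᵢ = 23 over n = 3 days.
Gamma is conjugate to the Poisson likelihood: posterior is Gamma(shape = 7.7+23 = 30.7, rate = 2.1+3 = 5.1).
Posterior mean = shape/rate = 30.7/5.1 = 6.020.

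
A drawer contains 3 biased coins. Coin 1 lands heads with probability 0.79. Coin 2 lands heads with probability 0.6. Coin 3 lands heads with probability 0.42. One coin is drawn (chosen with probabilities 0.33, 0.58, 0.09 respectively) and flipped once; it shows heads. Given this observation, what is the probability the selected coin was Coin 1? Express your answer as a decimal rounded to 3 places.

Posterior probability ≈ 0.403

P(heads|C1) = 0.79; P(heads|C2) = 0.6; P(heads|C3) = 0.42.
Prior × likelihood for each source: 0.33·0.79=0.2607, 0.58·0.6=0.3480, 0.09·0.42=0.03780. Summing gives P(heads) = 0.64650.
P(Coin 1 | heads) = 0.2607 / 0.64650 = 0.403.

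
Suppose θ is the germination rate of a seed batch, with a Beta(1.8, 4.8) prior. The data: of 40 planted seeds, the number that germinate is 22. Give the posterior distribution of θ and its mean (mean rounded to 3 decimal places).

Posterior: Beta(23.8, 22.8); mean ≈ 0.511

The binomial likelihood is conjugate to the Beta prior: with 22 successes and 18 failures, the posterior is Beta(1.8+22, 4.8+18) = Beta(23.8, 22.8).
Posterior mean = α/(α+β) = 23.8/46.6 = 0.511.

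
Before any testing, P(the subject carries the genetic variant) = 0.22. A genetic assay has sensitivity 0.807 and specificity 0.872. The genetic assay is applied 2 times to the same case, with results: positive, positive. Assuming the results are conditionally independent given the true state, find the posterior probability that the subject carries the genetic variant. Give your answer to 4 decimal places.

With H the event that the subject carries the genetic variant, the joint likelihood of the observed sequence is P(data|H) = 0.807·0.807 = 0.65125 and P(data|¬H) = 0.128·0.128 = 0.016384.
Bayes: P(H|data) = 0.22·0.65125 / (0.22·0.65125 + 0.78·0.016384) = 0.14327/0.15605 = 0.9181.

Posterior P(H) ≈ 0.9181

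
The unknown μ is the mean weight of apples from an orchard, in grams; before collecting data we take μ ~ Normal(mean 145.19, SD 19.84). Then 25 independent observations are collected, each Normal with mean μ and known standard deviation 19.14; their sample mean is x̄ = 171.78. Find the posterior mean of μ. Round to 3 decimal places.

Posterior mean ≈ 170.826

Prior precision 1/τ₀² = 1/19.84² = 0.00254049; data precision n/σ² = 25/19.14² = 0.0682427.
Posterior precision = 0.00254049 + 0.0682427 = 0.0707832.
Posterior mean = (0.00254049·145.19 + 0.0682427·171.78) / 0.0707832 = 170.826.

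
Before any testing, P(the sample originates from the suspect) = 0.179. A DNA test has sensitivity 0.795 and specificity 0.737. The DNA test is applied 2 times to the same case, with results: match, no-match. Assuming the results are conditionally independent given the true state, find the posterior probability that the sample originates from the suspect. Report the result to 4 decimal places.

Posterior P(H) ≈ 0.1549

With H the event that the sample originates from the suspect, the joint likelihood of the observed sequence is P(data|H) = 0.795·0.205 = 0.16298 and P(data|¬H) = 0.263·0.737 = 0.19383.
Bayes: P(H|data) = 0.179·0.16298 / (0.179·0.16298 + 0.821·0.19383) = 0.029173/0.18831 = 0.1549.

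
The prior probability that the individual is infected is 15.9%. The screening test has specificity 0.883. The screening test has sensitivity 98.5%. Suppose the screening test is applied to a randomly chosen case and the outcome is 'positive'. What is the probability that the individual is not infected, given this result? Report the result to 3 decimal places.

P(¬H | E) ≈ 0.386

Let H be the event that the individual is infected. P(H) = 0.159, so P(¬H) = 0.841. With E the 'positive' result, P(E|H) = 0.985 and P(E|¬H) = 0.117.
P(E) = 0.985·0.159 + 0.117·0.841 = 0.15662 + 0.098397 = 0.25501.
By Bayes' theorem, P(H|E) = 0.15662 / 0.25501 = 0.614. Hence P(¬H|E) = 1 − 0.614 = 0.386.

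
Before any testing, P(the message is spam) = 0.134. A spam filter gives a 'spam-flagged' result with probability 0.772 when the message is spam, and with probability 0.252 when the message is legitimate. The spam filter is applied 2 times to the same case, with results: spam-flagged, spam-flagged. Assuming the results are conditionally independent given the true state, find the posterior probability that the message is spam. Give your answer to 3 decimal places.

Posterior P(H) ≈ 0.592

Let H be the event that the message is spam; start with P(H) = 0.134. P('spam-flagged'|H) = 0.772, P('spam-flagged'|¬H) = 0.252.
Update on result 1 ('spam-flagged'): P(H) ← 0.772·0.1340 / (0.772·0.1340 + 0.252·0.8660) = 0.10345/0.32168 = 0.3216.
Update on result 2 ('spam-flagged'): P(H) ← 0.772·0.3216 / (0.772·0.3216 + 0.252·0.6784) = 0.24826/0.41923 = 0.5922.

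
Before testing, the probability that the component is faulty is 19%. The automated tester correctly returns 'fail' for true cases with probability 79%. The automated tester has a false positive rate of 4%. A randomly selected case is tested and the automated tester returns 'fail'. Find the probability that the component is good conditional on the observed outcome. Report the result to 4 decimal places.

Write H for 'the component is faulty'. Prior odds H:¬H = 0.19/0.81 = 0.23457. For the 'fail' outcome, the likelihood ratio is 0.79/0.04 = 19.750.
Posterior odds = 0.23457 × 19.750 = 4.6327, so P(H|E) = 4.6327/(1+4.6327) = 0.8225. Then P(¬H|E) = 1 − 0.8225 = 0.1775.

P(¬H | E) ≈ 0.1775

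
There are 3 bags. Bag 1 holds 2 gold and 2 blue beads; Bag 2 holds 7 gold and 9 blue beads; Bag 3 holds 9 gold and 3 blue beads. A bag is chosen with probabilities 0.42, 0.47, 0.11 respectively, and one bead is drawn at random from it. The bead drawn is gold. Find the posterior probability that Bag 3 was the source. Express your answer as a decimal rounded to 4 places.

Posterior probability ≈ 0.1656

P(gold|Bag 1) = 0.5; P(gold|Bag 2) = 0.4375; P(gold|Bag 3) = 0.75.
Prior × likelihood for each source: 0.42·0.5=0.2100, 0.47·0.4375=0.2056, 0.11·0.75=0.08250. Summing gives P(gold) = 0.49812.
P(Bag 3 | gold) = 0.08250 / 0.49812 = 0.1656.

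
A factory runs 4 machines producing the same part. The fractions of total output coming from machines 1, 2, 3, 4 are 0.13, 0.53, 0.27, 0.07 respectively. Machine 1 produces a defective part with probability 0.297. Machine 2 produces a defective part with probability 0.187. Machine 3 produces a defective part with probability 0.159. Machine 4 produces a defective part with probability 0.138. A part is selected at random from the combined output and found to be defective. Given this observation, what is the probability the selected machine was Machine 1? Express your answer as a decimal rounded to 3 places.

Posterior probability ≈ 0.203

Tabulate prior·likelihood by source: [1] prior 0.13, lik 0.297, product 0.03861; [2] prior 0.53, lik 0.187, product 0.09911; [3] prior 0.27, lik 0.159, product 0.04293; [4] prior 0.07, lik 0.138, product 0.009660.
Normalizing constant = 0.19031; the posterior for Machine 1 is its product over the sum, 0.03861/0.19031 = 0.203.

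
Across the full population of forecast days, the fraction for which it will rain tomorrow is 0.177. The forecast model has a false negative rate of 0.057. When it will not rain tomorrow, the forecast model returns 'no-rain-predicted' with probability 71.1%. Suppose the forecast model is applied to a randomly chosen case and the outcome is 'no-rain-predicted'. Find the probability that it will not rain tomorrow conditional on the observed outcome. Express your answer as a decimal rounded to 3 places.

Write H for 'it will rain tomorrow'. Prior odds H:¬H = 0.177/0.823 = 0.21507. For the 'no-rain-predicted' outcome, the likelihood ratio is 0.057/0.711 = 0.080169.
Posterior odds = 0.21507 × 0.080169 = 0.017242, so P(H|E) = 0.017242/(1+0.017242) = 0.017. Then P(¬H|E) = 1 − 0.017 = 0.983.

P(¬H | E) ≈ 0.983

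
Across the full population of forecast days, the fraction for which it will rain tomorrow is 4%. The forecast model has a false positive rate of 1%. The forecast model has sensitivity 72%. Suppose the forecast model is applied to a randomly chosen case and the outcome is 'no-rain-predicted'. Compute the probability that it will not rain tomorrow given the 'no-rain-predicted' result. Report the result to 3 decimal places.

P(¬H | E) ≈ 0.988

Let H be the event that it will rain tomorrow. P(H) = 0.04, so P(¬H) = 0.96. With E the 'no-rain-predicted' result, P(E|H) = 0.28 and P(E|¬H) = 0.99.
P(E) = 0.28·0.04 + 0.99·0.96 = 0.011200 + 0.95040 = 0.96160.
By Bayes' theorem, P(H|E) = 0.011200 / 0.96160 = 0.012. Hence P(¬H|E) = 1 − 0.012 = 0.988.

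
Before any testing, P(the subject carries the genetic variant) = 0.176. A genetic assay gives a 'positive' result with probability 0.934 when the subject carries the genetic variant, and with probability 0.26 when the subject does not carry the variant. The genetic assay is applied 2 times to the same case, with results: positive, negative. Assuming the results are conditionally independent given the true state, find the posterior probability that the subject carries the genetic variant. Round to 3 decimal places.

Posterior P(H) ≈ 0.064

With H the event that the subject carries the genetic variant, the joint likelihood of the observed sequence is P(data|H) = 0.934·0.066 = 0.061644 and P(data|¬H) = 0.26·0.74 = 0.19240.
Bayes: P(H|data) = 0.176·0.061644 / (0.176·0.061644 + 0.824·0.19240) = 0.010849/0.16939 = 0.0641.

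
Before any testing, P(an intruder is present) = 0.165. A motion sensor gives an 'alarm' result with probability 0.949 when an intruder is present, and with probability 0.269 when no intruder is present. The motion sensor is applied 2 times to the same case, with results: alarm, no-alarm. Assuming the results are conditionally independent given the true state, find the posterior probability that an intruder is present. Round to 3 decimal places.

Posterior P(H) ≈ 0.046

With H the event that an intruder is present, the joint likelihood of the observed sequence is P(data|H) = 0.949·0.051 = 0.048399 and P(data|¬H) = 0.269·0.731 = 0.19664.
Bayes: P(H|data) = 0.165·0.048399 / (0.165·0.048399 + 0.835·0.19664) = 0.0079858/0.17218 = 0.0464.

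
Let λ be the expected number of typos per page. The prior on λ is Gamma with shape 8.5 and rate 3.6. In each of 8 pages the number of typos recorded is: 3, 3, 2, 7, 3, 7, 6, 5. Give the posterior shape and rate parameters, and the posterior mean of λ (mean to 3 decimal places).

The Poisson likelihood adds the total count to the shape and the number of exposure periods to the rate. Here ∑xᵢ = 36 and n = 8, so shape 8.5→44.5 and rate 3.6→11.6.
E[λ | data] = 44.5/11.6 = 3.836.

Posterior: Gamma(shape=44.5, rate=11.6); mean ≈ 3.836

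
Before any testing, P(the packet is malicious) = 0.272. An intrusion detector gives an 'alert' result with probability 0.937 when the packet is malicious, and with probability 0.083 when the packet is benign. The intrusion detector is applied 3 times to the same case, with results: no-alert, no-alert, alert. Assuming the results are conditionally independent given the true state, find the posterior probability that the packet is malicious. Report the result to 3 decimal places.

Posterior P(H) ≈ 0.020

Let H be the event that the packet is malicious; start with P(H) = 0.272. P('alert'|H) = 0.937, P('alert'|¬H) = 0.083.
Update on result 1 ('no-alert'): P(H) ← 0.063·0.2720 / (0.063·0.2720 + 0.917·0.7280) = 0.017136/0.68471 = 0.0250.
Update on result 2 ('no-alert'): P(H) ← 0.063·0.0250 / (0.063·0.0250 + 0.917·0.9750) = 0.0015767/0.89563 = 0.0018.
Update on result 3 ('alert'): P(H) ← 0.937·0.0018 / (0.937·0.0018 + 0.083·0.9982) = 0.0016495/0.084503 = 0.0195.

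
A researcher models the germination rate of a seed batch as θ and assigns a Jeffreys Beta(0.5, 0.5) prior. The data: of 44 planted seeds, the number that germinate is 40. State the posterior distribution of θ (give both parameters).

Posterior: Beta(40.5, 4.5)

Observing 40 successes and 4 failures updates Beta(0.5, 0.5) by adding the success and failure counts to the two shape parameters: α = 0.5+40 = 40.5, β = 0.5+4 = 4.5.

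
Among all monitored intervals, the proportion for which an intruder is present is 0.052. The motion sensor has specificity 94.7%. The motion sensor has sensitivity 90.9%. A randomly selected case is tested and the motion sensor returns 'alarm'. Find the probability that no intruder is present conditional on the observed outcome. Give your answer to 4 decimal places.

P(¬H | E) ≈ 0.5153

Write H for 'an intruder is present'. Prior odds H:¬H = 0.052/0.948 = 0.054852. For the 'alarm' outcome, the likelihood ratio is 0.909/0.053 = 17.151.
Posterior odds = 0.054852 × 17.151 = 0.94077, so P(H|E) = 0.94077/(1+0.94077) = 0.4847. Then P(¬H|E) = 1 − 0.4847 = 0.5153.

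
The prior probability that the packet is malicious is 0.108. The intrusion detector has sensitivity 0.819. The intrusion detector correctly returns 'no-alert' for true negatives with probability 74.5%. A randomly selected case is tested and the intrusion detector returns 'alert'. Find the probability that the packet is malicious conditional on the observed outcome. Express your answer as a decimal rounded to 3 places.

P(H | E) ≈ 0.280

Let H be the event that the packet is malicious. P(H) = 0.108, so P(¬H) = 0.892. With E the 'alert' result, P(E|H) = 0.819 and P(E|¬H) = 0.255.
P(E) = 0.819·0.108 + 0.255·0.892 = 0.088452 + 0.22746 = 0.31591.
By Bayes' theorem, P(H|E) = 0.088452 / 0.31591 = 0.280.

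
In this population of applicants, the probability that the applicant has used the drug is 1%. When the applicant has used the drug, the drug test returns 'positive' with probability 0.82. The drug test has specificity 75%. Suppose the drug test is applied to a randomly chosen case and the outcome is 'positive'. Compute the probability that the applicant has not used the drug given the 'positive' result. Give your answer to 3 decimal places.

Let H be the event that the applicant has used the drug. P(H) = 0.01, so P(¬H) = 0.99. With E the 'positive' result, P(E|H) = 0.82 and P(E|¬H) = 0.25.
P(E) = 0.82·0.01 + 0.25·0.99 = 0.0082000 + 0.24750 = 0.25570.
By Bayes' theorem, P(H|E) = 0.0082000 / 0.25570 = 0.032. Hence P(¬H|E) = 1 − 0.032 = 0.968.

P(¬H | E) ≈ 0.968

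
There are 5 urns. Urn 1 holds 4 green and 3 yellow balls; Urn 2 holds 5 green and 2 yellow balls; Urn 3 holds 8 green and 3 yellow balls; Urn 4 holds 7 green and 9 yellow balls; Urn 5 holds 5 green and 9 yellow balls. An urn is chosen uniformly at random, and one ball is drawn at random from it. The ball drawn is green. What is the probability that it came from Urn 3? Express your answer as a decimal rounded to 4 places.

P(green|Urn 1) = 0.5714; P(green|Urn 2) = 0.7143; P(green|Urn 3) = 0.7273; P(green|Urn 4) = 0.4375; P(green|Urn 5) = 0.3571.
Prior × likelihood for each source: 0.2·0.5714=0.1143, 0.2·0.7143=0.1429, 0.2·0.7273=0.1455, 0.2·0.4375=0.08750, 0.2·0.3571=0.07143. Summing gives P(green) = 0.56153.
P(Urn 3 | green) = 0.1455 / 0.56153 = 0.2590.

Posterior probability ≈ 0.2590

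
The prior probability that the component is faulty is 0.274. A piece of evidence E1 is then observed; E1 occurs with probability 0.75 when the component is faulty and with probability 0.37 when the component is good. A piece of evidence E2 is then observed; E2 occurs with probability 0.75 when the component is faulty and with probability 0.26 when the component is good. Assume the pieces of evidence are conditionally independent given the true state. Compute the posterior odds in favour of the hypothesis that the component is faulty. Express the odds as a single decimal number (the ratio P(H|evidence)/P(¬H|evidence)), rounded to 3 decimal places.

Prior odds = 0.274/(1−0.274) = 0.37741.
Likelihood ratio for E1 = 0.75/0.37 = 2.0270.
Likelihood ratio for E2 = 0.75/0.26 = 2.8846.
Posterior odds = prior odds × LR₁ × LR₂ = 2.2068.

Posterior odds ≈ 2.207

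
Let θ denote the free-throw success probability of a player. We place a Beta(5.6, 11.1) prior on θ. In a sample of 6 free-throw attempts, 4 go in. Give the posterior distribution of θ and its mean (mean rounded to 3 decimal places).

Posterior: Beta(9.6, 13.1); mean ≈ 0.423

The binomial likelihood is conjugate to the Beta prior: with 4 successes and 2 failures, the posterior is Beta(5.6+4, 11.1+2) = Beta(9.6, 13.1).
E[θ | data] = 9.6/(9.6+13.1) = 0.423.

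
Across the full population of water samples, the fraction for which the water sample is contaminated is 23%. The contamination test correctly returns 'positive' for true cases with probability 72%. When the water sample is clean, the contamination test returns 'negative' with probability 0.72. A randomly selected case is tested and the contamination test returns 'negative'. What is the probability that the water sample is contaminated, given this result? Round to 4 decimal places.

P(H | E) ≈ 0.1041

Write H for 'the water sample is contaminated'. Prior odds H:¬H = 0.23/0.77 = 0.29870. For the 'negative' outcome, the likelihood ratio is 0.28/0.72 = 0.38889.
Posterior odds = 0.29870 × 0.38889 = 0.11616, so P(H|E) = 0.11616/(1+0.11616) = 0.1041.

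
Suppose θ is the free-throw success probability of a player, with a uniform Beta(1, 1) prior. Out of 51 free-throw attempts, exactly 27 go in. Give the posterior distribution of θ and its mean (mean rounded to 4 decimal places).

Posterior: Beta(28, 25); mean ≈ 0.5283

The binomial likelihood is conjugate to the Beta prior: with 27 successes and 24 failures, the posterior is Beta(1+27, 1+24) = Beta(28, 25).
Posterior mean = α/(α+β) = 28/53 = 0.5283.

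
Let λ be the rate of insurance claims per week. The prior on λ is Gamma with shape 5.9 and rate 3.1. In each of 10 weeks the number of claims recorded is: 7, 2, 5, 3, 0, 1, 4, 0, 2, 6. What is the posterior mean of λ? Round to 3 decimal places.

Posterior mean ≈ 2.740

Total count ∑xᵢ = 30 over n = 10 weeks.
Gamma is conjugate to the Poisson likelihood: posterior is Gamma(shape = 5.9+30 = 35.9, rate = 3.1+10 = 13.1).
E[λ | data] = 35.9/13.1 = 2.740.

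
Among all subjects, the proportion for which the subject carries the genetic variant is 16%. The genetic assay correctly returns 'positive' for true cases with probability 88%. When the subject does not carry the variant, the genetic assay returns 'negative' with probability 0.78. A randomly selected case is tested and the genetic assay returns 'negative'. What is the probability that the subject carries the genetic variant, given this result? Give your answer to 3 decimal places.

P(H | E) ≈ 0.028

Write H for 'the subject carries the genetic variant'. Prior odds H:¬H = 0.16/0.84 = 0.19048. For the 'negative' outcome, the likelihood ratio is 0.12/0.78 = 0.15385.
Posterior odds = 0.19048 × 0.15385 = 0.029304, so P(H|E) = 0.029304/(1+0.029304) = 0.028.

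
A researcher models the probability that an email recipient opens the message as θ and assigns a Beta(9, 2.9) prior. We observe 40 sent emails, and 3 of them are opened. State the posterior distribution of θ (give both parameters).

Posterior: Beta(12, 39.9)

The binomial likelihood is conjugate to the Beta prior: with 3 successes and 37 failures, the posterior is Beta(9+3, 2.9+37) = Beta(12, 39.9).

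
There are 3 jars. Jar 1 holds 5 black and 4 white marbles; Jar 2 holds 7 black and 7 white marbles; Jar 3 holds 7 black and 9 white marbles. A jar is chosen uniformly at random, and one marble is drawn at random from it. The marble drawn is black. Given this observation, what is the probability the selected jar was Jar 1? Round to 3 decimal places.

P(black|Jar 1) = 0.5556; P(black|Jar 2) = 0.5; P(black|Jar 3) = 0.4375.
Prior × likelihood for each source: 0.333333·0.5556=0.1852, 0.333333·0.5=0.1667, 0.333333·0.4375=0.1458. Summing gives P(black) = 0.49769.
P(Jar 1 | black) = 0.1852 / 0.49769 = 0.372.

Posterior probability ≈ 0.372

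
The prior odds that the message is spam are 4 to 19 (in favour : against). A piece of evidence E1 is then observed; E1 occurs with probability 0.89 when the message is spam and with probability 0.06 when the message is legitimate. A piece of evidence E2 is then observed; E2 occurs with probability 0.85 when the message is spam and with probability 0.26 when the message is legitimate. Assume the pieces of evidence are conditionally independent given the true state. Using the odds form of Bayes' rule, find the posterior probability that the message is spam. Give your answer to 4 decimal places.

Prior odds = 4/19 = 0.21053.
Likelihood ratio for E1 = 0.89/0.06 = 14.833.
Likelihood ratio for E2 = 0.85/0.26 = 3.2692.
Posterior odds = prior odds × LR₁ × LR₂ = 10.209.
Posterior probability = odds/(1+odds) = 10.209/11.209 = 0.9108.

Posterior probability ≈ 0.9108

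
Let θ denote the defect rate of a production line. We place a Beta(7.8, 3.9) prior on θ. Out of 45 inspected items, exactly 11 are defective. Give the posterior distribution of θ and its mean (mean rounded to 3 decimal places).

The binomial likelihood is conjugate to the Beta prior: with 11 successes and 34 failures, the posterior is Beta(7.8+11, 3.9+34) = Beta(18.8, 37.9).
Posterior mean = α/(α+β) = 18.8/56.7 = 0.332.

Posterior: Beta(18.8, 37.9); mean ≈ 0.332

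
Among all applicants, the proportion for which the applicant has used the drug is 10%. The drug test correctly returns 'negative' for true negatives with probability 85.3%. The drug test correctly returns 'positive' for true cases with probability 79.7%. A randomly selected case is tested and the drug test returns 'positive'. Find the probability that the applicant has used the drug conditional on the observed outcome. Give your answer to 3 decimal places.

Let H be the event that the applicant has used the drug. P(H) = 0.1, so P(¬H) = 0.9. With E the 'positive' result, P(E|H) = 0.797 and P(E|¬H) = 0.147.
P(E) = 0.797·0.1 + 0.147·0.9 = 0.079700 + 0.13230 = 0.21200.
By Bayes' theorem, P(H|E) = 0.079700 / 0.21200 = 0.376.

P(H | E) ≈ 0.376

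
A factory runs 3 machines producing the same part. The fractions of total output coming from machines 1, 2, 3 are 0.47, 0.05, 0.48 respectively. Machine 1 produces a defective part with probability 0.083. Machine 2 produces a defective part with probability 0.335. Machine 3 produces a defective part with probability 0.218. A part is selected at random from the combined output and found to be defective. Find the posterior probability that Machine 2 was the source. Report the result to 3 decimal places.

Tabulate prior·likelihood by source: [1] prior 0.47, lik 0.083, product 0.03901; [2] prior 0.05, lik 0.335, product 0.01675; [3] prior 0.48, lik 0.218, product 0.1046.
Normalizing constant = 0.16040; the posterior for Machine 2 is its product over the sum, 0.01675/0.16040 = 0.104.

Posterior probability ≈ 0.104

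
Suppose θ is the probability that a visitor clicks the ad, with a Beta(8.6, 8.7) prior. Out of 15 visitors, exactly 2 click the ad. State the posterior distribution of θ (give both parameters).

Observing 2 successes and 13 failures updates Beta(8.6, 8.7) by adding the success and failure counts to the two shape parameters: α = 8.6+2 = 10.6, β = 8.7+13 = 21.7.

Posterior: Beta(10.6, 21.7)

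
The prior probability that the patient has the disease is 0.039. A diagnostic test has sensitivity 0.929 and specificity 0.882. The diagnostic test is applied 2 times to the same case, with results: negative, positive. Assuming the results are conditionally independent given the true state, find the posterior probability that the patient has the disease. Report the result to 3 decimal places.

Posterior P(H) ≈ 0.025

Let H be the event that the patient has the disease; start with P(H) = 0.039. P('positive'|H) = 0.929, P('positive'|¬H) = 0.118.
Update on result 1 ('negative'): P(H) ← 0.071·0.0390 / (0.071·0.0390 + 0.882·0.9610) = 0.0027690/0.85037 = 0.0033.
Update on result 2 ('positive'): P(H) ← 0.929·0.0033 / (0.929·0.0033 + 0.118·0.9967) = 0.0030250/0.12064 = 0.0251.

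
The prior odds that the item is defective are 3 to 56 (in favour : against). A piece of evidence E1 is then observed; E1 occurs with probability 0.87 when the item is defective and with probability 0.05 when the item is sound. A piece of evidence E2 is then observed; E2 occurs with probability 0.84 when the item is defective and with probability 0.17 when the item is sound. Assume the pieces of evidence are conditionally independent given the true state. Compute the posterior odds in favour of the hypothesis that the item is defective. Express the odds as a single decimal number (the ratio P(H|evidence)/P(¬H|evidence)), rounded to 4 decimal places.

Posterior odds ≈ 4.6059

Prior odds = 3/56 = 0.053571.
Likelihood ratio for E1 = 0.87/0.05 = 17.400.
Likelihood ratio for E2 = 0.84/0.17 = 4.9412.
Posterior odds = prior odds × LR₁ × LR₂ = 4.6059.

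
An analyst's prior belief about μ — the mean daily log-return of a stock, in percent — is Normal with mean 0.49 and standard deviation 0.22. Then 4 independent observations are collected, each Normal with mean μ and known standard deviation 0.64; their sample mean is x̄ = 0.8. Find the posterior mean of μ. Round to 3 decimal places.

Prior precision 1/τ₀² = 1/0.22² = 20.6612; data precision n/σ² = 4/0.64² = 9.76562.
Posterior precision = 20.6612 + 9.76562 = 30.4268.
Posterior mean = (20.6612·0.49 + 9.76562·0.8) / 30.4268 = 0.589.

Posterior mean ≈ 0.589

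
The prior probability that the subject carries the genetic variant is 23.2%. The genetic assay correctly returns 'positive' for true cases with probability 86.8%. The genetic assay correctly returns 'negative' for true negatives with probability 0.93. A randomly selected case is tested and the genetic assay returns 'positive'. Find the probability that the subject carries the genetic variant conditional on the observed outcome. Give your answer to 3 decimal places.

P(H | E) ≈ 0.789

Let H be the event that the subject carries the genetic variant. P(H) = 0.232, so P(¬H) = 0.768. With E the 'positive' result, P(E|H) = 0.868 and P(E|¬H) = 0.07.
P(E) = 0.868·0.232 + 0.07·0.768 = 0.20138 + 0.053760 = 0.25514.
By Bayes' theorem, P(H|E) = 0.20138 / 0.25514 = 0.789.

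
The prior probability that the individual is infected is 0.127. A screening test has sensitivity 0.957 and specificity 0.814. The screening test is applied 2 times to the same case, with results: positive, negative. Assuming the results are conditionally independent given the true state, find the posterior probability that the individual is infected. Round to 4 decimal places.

With H the event that the individual is infected, the joint likelihood of the observed sequence is P(data|H) = 0.957·0.043 = 0.041151 and P(data|¬H) = 0.186·0.814 = 0.15140.
Bayes: P(H|data) = 0.127·0.041151 / (0.127·0.041151 + 0.873·0.15140) = 0.0052262/0.13740 = 0.0380.

Posterior P(H) ≈ 0.0380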